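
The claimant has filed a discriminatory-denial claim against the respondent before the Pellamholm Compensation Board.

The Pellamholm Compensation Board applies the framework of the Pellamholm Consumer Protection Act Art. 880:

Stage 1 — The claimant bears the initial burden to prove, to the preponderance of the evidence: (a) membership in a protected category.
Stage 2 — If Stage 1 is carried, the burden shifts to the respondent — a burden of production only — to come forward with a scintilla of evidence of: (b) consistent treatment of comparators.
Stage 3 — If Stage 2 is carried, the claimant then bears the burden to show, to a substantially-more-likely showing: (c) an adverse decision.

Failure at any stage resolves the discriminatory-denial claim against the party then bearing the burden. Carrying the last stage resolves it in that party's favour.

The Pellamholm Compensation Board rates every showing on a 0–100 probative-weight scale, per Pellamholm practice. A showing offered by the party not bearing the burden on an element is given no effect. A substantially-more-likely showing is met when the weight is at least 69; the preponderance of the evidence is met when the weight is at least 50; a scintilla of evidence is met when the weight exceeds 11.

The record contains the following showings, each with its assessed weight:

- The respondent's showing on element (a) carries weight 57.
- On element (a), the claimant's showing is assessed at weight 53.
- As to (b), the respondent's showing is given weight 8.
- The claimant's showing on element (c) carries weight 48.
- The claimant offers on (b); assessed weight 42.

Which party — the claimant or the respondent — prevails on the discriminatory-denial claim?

claimant

Stage 1 (claimant, the preponderance of the evidence, weight is at least 50): (a) 53 (respondent's 57 disregarded) ≥ 50 — meets.
  The claimant carries Stage 1; the respondent now bears the burden.
Stage 2 (respondent, a scintilla of evidence, weight exceeds 11): (b) 8 (claimant's 42 disregarded) ≤ 11 — fails.
  Stage 2 not carried; the respondent fails its burden.
So the claimant prevails.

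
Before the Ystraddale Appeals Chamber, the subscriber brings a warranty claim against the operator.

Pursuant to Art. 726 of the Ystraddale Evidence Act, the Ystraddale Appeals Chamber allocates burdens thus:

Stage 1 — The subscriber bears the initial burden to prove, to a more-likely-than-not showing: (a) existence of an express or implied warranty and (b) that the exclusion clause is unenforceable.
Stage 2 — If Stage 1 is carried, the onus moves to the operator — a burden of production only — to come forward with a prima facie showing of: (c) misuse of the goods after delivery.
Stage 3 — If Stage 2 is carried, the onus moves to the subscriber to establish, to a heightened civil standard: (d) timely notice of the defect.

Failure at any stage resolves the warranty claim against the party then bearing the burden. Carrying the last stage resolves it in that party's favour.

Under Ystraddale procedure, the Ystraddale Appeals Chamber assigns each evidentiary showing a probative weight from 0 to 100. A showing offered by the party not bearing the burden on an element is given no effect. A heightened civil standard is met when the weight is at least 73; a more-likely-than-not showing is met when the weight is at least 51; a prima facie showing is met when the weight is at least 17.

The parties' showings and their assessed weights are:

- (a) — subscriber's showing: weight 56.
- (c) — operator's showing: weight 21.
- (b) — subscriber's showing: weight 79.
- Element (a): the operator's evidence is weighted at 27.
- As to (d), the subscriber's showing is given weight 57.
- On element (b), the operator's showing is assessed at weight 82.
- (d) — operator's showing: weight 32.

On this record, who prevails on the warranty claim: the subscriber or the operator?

At Stage 1 the subscriber must meet a more-likely-than-not showing (weight is at least 51): on (a) the weight is 56 (the operator's 27 is given no effect), ≥ 51, so (a) meets the standard; on (b) the weight is 79 (the operator's 82 is given no effect), ≥ 51, so (b) meets the standard.
  Stage 1 is satisfied; the onus moves to the operator.
At Stage 2 the operator must meet a prima facie showing (weight is at least 17): on (c) the weight is 21, which does reach 17, so (c) meets the standard.
  Stage 2 carried; the burden shifts to the subscriber.
At Stage 3 the subscriber must meet a heightened civil standard (weight is at least 73): on (d) the weight is 57 (the operator's 32 is given no effect), which does not reach 73, so (d) does not meet the standard.
  Stage 3 not carried; the subscriber fails its burden.
So the operator prevails.

operator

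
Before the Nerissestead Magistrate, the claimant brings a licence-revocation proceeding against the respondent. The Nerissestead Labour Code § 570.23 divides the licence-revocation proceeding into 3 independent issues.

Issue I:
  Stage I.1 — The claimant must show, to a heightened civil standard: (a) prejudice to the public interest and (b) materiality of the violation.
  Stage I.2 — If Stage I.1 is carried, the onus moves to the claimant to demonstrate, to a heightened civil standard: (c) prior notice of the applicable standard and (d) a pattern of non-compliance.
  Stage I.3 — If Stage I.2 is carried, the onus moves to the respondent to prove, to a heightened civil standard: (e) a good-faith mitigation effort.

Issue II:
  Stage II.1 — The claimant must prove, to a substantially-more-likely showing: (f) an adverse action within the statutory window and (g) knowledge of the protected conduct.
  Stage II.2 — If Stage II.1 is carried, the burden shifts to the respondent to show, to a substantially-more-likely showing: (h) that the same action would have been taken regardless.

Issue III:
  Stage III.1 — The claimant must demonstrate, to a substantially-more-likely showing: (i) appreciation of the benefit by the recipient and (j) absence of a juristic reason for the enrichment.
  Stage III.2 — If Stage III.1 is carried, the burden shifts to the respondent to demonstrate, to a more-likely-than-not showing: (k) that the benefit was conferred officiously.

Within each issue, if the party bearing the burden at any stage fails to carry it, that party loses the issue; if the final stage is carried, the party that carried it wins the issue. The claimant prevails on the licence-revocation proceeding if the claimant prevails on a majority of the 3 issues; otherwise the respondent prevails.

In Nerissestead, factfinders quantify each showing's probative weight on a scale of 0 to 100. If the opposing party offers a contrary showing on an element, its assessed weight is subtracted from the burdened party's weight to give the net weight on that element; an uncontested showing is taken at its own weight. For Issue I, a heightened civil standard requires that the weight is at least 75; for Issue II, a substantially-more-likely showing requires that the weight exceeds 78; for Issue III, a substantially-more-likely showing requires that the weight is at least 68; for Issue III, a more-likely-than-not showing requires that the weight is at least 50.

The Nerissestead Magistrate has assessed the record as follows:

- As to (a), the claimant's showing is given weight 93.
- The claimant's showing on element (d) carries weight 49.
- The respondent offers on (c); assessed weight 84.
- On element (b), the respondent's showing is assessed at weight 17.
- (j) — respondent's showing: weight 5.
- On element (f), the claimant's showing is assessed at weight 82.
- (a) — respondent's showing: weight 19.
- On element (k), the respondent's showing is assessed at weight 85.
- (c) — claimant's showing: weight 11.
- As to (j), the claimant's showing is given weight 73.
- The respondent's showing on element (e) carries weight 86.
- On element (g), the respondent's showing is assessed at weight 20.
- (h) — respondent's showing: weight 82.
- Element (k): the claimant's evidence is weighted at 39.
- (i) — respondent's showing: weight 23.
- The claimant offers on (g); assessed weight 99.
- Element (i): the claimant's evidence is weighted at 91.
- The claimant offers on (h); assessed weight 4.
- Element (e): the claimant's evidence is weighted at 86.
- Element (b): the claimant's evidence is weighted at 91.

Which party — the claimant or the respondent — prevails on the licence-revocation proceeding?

— Issue I —
At Stage I.1 the claimant must meet a heightened civil standard (weight is at least 75): on (a) the weight is 93 less the opposing 19 gives net 74, < 75, so (a) does not meet the standard; on (b) the weight is 91 less the opposing 17 gives net 74, which does not reach 75, so (b) does not meet the standard.
  Not every element is met, so the claimant fails to carry Stage I.1.
The respondent prevails on this issue.
— Issue II —
At Stage II.1 the claimant must meet a substantially-more-likely showing (weight exceeds 78): on (f) the weight is 82, which does exceed 78, so (f) meets the standard; on (g) the weight is 99 less the opposing 20 gives net 79, > 78, so (g) meets the standard.
  The claimant carries Stage II.1; the respondent now bears the burden.
At Stage II.2 the respondent must meet a substantially-more-likely showing (weight exceeds 78): on (h) the weight is 82 less the opposing 4 gives net 78, which does not exceed 78, so (h) does not meet the standard.
  Stage II.2 not carried; the respondent fails its burden.
So the claimant prevails on this issue.
— Issue III —
Stage III.1 — burden on claimant; standard: a substantially-more-likely showing (weight is at least 68).
    (i): 91 − 23 = 68 ≥ 68 [met]
    (j): 73 − 5 = 68 ≥ 68 [met]
  Stage III.1 carried; the burden shifts to the respondent.
Stage III.2 — burden on respondent; standard: a more-likely-than-not showing (weight is at least 50).
    (k): 85 − 39 = 46 < 50 [not met]
  The respondent does not carry Stage III.2.
The claimant prevails on this issue.
Per-issue: Issue I → respondent; Issue II → claimant; Issue III → claimant. The claimant must prevail on a majority of issues; overall, the claimant prevails.

claimant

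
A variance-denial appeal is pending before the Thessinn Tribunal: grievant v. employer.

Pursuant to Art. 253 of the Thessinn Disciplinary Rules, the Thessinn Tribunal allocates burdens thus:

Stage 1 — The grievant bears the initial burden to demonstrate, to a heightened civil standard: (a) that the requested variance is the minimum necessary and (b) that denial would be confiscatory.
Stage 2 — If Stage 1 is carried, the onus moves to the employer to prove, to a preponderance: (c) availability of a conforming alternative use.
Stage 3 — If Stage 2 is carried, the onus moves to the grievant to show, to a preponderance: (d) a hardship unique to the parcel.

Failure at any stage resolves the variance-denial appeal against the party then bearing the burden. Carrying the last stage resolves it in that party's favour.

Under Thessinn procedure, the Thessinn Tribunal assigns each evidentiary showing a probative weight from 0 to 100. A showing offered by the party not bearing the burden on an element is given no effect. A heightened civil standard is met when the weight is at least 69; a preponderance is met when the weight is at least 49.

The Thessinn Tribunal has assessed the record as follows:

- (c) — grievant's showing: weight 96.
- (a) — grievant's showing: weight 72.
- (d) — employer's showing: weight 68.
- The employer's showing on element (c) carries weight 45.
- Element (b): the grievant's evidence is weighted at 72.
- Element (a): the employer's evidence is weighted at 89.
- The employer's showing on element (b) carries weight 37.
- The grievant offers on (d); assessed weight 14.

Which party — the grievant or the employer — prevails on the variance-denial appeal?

grievant

At Stage 1 the grievant must meet a heightened civil standard (weight is at least 69): on (a) the weight is 72 (the employer's 89 is given no effect), ≥ 69, so (a) meets the standard; on (b) the weight is 72 (the employer's 37 is given no effect), which does reach 69, so (b) meets the standard.
  The grievant carries Stage 1; the employer now bears the burden.
At Stage 2 the employer must meet a preponderance (weight is at least 49): on (c) the weight is 45 (the grievant's 96 is given no effect), which does not reach 49, so (c) does not meet the standard.
  The employer does not carry Stage 2.
The grievant prevails.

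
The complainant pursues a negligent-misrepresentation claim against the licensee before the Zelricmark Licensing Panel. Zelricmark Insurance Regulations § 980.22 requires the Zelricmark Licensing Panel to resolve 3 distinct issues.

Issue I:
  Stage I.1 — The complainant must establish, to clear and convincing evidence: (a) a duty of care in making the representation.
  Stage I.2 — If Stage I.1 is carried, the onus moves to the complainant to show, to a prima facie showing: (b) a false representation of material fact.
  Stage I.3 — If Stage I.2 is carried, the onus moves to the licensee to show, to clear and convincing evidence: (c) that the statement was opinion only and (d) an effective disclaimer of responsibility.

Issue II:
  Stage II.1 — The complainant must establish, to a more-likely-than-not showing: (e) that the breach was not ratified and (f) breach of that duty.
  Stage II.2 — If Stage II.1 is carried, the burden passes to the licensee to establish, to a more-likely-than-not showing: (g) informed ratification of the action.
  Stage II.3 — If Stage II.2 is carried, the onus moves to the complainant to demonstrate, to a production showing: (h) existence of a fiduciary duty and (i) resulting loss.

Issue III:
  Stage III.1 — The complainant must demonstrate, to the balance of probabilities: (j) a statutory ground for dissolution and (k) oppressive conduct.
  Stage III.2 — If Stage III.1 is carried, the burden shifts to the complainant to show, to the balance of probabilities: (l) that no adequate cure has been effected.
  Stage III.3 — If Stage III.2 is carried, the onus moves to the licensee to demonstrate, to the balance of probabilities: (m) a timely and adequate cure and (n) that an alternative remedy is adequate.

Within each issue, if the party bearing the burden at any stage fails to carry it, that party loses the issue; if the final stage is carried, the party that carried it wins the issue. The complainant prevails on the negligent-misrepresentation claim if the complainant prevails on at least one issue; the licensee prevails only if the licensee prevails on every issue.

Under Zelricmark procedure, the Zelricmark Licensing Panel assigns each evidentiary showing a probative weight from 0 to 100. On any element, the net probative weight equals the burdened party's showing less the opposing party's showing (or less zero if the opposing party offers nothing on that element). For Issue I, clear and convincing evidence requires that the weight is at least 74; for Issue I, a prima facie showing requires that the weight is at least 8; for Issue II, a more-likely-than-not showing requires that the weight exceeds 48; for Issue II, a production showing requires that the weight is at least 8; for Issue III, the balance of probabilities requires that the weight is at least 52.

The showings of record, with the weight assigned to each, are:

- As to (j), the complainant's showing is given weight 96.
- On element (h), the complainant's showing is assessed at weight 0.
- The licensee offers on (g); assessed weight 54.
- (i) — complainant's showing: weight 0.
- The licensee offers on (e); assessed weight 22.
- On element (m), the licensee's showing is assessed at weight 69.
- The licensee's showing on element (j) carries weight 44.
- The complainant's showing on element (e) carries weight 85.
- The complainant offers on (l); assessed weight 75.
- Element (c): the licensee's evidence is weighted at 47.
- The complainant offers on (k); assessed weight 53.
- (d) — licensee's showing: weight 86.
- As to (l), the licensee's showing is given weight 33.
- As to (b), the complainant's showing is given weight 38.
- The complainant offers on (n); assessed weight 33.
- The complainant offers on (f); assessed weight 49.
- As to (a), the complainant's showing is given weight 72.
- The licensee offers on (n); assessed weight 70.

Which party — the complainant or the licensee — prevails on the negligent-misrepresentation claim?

licensee

— Issue I —
Stage I.1 (complainant, clear and convincing evidence, weight is at least 74): (a) 72 < 74 — fails.
  The complainant does not carry Stage I.1.
So the licensee prevails on this issue.
— Issue II —
At Stage II.1 the complainant must meet a more-likely-than-not showing (weight exceeds 48): on (e) the weight is 85 less the opposing 22 gives net 63, > 48, so (e) meets the standard; on (f) the weight is 49, > 48, so (f) meets the standard.
  All elements met. The burden passes to the licensee.
At Stage II.2 the licensee must meet a more-likely-than-not showing (weight exceeds 48): on (g) the weight is 54, which does exceed 48, so (g) meets the standard.
  Stage II.2 carried; the burden shifts to the complainant.
At Stage II.3 the complainant must meet a production showing (weight is at least 8): on (h) the weight is 0, which does not reach 8, so (h) does not meet the standard; on (i) the weight is 0, < 8, so (i) does not meet the standard.
  Stage II.3 not carried; the complainant fails its burden.
So the licensee prevails on this issue.
— Issue III —
At Stage III.1 the complainant must meet the balance of probabilities (weight is at least 52): on (j) the weight is 96 less the opposing 44 gives net 52, ≥ 52, so (j) meets the standard; on (k) the weight is 53, ≥ 52, so (k) meets the standard.
  Stage III.1 is satisfied; the complainant continues to bear the burden.
At Stage III.2 the complainant must meet the balance of probabilities (weight is at least 52): on (l) the weight is 75 less the opposing 33 gives net 42, which does not reach 52, so (l) does not meet the standard.
  Stage III.2 not carried; the complainant fails its burden.
The analysis ends at Stage III.2; the licensee prevails on this issue.
Per-issue: Issue I → licensee; Issue II → licensee; Issue III → licensee. The complainant must prevail on at least one issue; overall, the licensee prevails.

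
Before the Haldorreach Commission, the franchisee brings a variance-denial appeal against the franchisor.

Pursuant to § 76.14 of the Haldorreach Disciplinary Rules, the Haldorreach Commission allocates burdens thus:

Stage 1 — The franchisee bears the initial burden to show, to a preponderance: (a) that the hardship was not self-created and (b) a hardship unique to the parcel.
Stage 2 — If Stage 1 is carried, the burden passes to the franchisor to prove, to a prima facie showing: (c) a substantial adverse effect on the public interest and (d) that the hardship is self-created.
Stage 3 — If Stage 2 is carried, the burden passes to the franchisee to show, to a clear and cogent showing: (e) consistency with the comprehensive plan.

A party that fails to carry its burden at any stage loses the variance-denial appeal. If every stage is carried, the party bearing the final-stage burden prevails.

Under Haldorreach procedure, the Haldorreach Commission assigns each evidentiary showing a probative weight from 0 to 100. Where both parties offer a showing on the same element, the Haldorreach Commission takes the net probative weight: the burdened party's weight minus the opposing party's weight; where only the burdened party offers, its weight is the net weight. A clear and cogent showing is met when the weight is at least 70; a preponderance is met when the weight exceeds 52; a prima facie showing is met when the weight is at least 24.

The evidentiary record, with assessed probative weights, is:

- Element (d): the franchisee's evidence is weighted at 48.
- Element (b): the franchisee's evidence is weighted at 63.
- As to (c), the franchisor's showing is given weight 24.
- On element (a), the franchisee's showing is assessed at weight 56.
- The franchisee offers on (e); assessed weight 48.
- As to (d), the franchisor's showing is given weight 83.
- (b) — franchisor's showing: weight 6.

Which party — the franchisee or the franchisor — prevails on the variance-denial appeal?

At Stage 1 the franchisee must meet a preponderance (weight exceeds 52): on (a) the weight is 56, > 52, so (a) meets the standard; on (b) the weight is 63 less the opposing 6 gives net 57, which does exceed 52, so (b) meets the standard.
  Stage 1 is satisfied; the onus moves to the franchisor.
At Stage 2 the franchisor must meet a prima facie showing (weight is at least 24): on (c) the weight is 24, ≥ 24, so (c) meets the standard; on (d) the weight is 83 less the opposing 48 gives net 35, which does reach 24, so (d) meets the standard.
  Stage 2 is satisfied; the onus moves to the franchisee.
At Stage 3 the franchisee must meet a clear and cogent showing (weight is at least 70): on (e) the weight is 48, < 70, so (e) does not meet the standard.
  The franchisee does not carry Stage 3.
So the franchisor prevails.

franchisor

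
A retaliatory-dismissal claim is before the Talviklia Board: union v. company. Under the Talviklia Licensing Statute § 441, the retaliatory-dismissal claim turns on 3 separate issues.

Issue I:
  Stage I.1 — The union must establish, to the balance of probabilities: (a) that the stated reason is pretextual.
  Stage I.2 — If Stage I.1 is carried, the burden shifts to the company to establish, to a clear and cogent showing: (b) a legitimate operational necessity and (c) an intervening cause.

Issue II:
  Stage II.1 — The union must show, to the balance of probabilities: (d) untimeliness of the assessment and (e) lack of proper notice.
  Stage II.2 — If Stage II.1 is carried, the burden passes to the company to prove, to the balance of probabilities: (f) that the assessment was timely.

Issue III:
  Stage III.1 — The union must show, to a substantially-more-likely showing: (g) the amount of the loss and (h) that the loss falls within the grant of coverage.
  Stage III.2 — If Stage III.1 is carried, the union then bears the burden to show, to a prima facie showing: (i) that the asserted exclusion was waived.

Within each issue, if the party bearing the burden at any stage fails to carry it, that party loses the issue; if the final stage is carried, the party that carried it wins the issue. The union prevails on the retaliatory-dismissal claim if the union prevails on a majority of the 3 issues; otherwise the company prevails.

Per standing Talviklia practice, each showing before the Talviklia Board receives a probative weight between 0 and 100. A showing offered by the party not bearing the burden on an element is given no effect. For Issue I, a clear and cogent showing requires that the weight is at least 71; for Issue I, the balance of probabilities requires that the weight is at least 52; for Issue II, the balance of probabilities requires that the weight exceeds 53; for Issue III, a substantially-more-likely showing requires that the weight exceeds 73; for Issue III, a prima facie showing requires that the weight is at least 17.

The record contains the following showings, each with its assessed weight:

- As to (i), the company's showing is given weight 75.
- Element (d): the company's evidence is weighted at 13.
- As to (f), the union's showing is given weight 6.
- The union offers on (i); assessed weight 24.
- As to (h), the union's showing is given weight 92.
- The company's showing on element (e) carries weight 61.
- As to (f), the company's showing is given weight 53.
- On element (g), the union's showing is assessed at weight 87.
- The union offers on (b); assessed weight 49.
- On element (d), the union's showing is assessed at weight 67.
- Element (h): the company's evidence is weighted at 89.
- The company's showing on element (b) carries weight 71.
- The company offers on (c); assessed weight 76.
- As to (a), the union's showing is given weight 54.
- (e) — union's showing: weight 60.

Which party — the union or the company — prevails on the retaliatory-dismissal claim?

union

— Issue I —
Stage I.1 (union, the balance of probabilities, weight is at least 52): (a) 54 ≥ 52 — meets.
  Stage I.1 is satisfied; the onus moves to the company.
Stage I.2 (company, a clear and cogent showing, weight is at least 71): (b) 71 (union's 49 disregarded) ≥ 71 — meets; (c) 76 ≥ 71 — meets.
  Stage I.2 carried; the final stage is satisfied.
All stages carried — the company prevails on this issue.
— Issue II —
Stage II.1 (union, the balance of probabilities, weight exceeds 53): (d) 67 (company's 13 disregarded) > 53 — meets; (e) 60 (company's 61 disregarded) > 53 — meets.
  Stage II.1 carried; the burden shifts to the company.
Stage II.2 (company, the balance of probabilities, weight exceeds 53): (f) 53 (union's 6 disregarded) ≤ 53 — fails.
  Not every element is met, so the company fails to carry Stage II.2.
The analysis ends at Stage II.2; the union prevails on this issue.
— Issue III —
Stage III.1 — burden on union; standard: a substantially-more-likely showing (weight exceeds 73).
    (g): 87 > 73 [met]
    (h): 92 (company's 89 disregarded) > 73 [met]
  Stage III.1 carried; the burden remains with the union.
Stage III.2 — burden on union; standard: a prima facie showing (weight is at least 17).
    (i): 24 (company's 75 disregarded) ≥ 17 [met]
  Stage III.2 carried; the final stage is satisfied.
All stages carried — the union prevails on this issue.
Per-issue: Issue I → company; Issue II → union; Issue III → union. The union must prevail on a majority of issues; overall, the union prevails.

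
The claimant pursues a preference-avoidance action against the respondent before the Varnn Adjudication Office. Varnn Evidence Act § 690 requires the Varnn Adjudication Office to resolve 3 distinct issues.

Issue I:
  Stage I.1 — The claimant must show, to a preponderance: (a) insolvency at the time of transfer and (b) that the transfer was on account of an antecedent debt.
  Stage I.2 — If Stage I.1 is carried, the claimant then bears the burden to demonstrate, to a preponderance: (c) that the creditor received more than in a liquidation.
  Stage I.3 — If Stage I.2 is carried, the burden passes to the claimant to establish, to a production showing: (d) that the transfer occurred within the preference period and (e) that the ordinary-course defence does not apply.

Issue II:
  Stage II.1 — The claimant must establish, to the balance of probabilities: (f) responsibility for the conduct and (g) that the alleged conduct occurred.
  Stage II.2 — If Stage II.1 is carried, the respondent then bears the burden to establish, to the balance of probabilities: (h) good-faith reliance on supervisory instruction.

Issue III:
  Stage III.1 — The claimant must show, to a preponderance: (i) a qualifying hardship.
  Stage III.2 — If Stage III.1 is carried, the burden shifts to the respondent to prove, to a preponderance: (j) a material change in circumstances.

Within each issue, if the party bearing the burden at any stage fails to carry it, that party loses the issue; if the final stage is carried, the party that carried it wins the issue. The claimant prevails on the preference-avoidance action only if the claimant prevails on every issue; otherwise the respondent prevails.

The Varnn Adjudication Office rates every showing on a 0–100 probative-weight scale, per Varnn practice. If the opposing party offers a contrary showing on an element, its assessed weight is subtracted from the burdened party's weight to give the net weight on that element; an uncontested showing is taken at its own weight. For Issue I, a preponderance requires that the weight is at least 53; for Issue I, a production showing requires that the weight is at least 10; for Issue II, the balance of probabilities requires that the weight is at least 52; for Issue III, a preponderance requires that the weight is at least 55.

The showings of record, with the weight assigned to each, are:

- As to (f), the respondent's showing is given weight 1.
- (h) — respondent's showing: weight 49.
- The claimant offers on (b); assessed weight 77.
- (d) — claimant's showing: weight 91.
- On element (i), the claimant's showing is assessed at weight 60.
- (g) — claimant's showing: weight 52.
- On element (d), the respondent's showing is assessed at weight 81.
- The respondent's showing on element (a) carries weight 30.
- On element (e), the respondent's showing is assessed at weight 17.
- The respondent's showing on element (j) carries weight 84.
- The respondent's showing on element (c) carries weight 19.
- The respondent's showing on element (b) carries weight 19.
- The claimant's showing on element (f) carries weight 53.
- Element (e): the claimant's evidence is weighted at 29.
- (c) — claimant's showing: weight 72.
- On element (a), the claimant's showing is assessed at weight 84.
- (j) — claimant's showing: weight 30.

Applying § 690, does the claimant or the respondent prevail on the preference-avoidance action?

— Issue I —
Stage I.1 — burden on claimant; standard: a preponderance (weight is at least 53).
    (a): 84 − 30 = 54 ≥ 53 [met]
    (b): 77 − 19 = 58 ≥ 53 [met]
  Stage I.1 carried; the burden remains with the claimant.
Stage I.2 — burden on claimant; standard: a preponderance (weight is at least 53).
    (c): 72 − 19 = 53 ≥ 53 [met]
  Stage I.2 is satisfied; the claimant continues to bear the burden.
Stage I.3 — burden on claimant; standard: a production showing (weight is at least 10).
    (d): 91 − 81 = 10 ≥ 10 [met]
    (e): 29 − 17 = 12 ≥ 10 [met]
  Stage I.3 carried; the final stage is satisfied.
All stages carried — the claimant prevails on this issue.
— Issue II —
Stage II.1 — burden on claimant; standard: the balance of probabilities (weight is at least 52).
    (f): 53 − 1 = 52 ≥ 52 [met]
    (g): 52 ≥ 52 [met]
  Stage II.1 carried; the burden shifts to the respondent.
Stage II.2 — burden on respondent; standard: the balance of probabilities (weight is at least 52).
    (h): 49 < 52 [not met]
  The respondent does not carry Stage II.2.
The claimant prevails on this issue.
— Issue III —
Stage III.1 (claimant, a preponderance, weight is at least 55): (i) 60 ≥ 55 — meets.
  All elements met. The burden passes to the respondent.
Stage III.2 (respondent, a preponderance, weight is at least 55): (j) net 84−30=54 < 55 — fails.
  Stage III.2 not carried; the respondent fails its burden.
The claimant prevails on this issue.
Per-issue: Issue I → claimant; Issue II → claimant; Issue III → claimant. The claimant must prevail on every issue; overall, the claimant prevails.

claimant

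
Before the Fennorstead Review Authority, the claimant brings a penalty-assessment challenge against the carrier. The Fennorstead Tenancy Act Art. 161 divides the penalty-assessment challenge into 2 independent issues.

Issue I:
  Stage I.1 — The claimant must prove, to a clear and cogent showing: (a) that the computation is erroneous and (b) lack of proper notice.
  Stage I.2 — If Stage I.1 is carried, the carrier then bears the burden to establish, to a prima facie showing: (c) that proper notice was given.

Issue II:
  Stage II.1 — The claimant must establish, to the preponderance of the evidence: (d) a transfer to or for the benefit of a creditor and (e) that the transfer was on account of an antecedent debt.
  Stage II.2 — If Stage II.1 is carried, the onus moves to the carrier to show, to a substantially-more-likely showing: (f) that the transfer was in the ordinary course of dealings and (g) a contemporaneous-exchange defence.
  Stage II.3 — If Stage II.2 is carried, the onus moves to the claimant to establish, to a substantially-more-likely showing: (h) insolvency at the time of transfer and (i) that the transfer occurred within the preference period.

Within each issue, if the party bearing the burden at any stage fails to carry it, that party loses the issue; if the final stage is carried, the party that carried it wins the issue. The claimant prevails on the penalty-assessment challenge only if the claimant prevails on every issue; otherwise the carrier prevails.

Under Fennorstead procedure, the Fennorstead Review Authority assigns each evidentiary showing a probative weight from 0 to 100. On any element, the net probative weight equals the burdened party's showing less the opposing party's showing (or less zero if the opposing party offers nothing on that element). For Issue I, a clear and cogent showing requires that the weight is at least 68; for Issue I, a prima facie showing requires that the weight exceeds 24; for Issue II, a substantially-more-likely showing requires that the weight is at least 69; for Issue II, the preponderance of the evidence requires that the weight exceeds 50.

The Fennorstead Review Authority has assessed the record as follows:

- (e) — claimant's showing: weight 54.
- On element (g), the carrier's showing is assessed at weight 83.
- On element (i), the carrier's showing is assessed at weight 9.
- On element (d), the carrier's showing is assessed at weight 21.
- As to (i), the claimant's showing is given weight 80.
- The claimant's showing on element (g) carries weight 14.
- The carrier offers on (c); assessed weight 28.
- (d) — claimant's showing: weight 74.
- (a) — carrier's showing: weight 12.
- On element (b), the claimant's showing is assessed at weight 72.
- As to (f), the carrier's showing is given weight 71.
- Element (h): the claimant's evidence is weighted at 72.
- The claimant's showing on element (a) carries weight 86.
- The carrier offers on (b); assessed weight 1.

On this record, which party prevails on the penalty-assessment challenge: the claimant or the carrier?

carrier

— Issue I —
At Stage I.1 the claimant must meet a clear and cogent showing (weight is at least 68): on (a) the weight is 86 less the opposing 12 gives net 74, which does reach 68, so (a) meets the standard; on (b) the weight is 72 less the opposing 1 gives net 71, which does reach 68, so (b) meets the standard.
  The claimant carries Stage I.1; the carrier now bears the burden.
At Stage I.2 the carrier must meet a prima facie showing (weight exceeds 24): on (c) the weight is 28, which does exceed 24, so (c) meets the standard.
  The carrier carries the last stage.
With every stage satisfied, the carrier prevails on this issue.
— Issue II —
Stage II.1 (claimant, the preponderance of the evidence, weight exceeds 50): (d) net 74−21=53 > 50 — meets; (e) 54 > 50 — meets.
  The claimant carries Stage II.1; the carrier now bears the burden.
Stage II.2 (carrier, a substantially-more-likely showing, weight is at least 69): (f) 71 ≥ 69 — meets; (g) net 83−14=69 ≥ 69 — meets.
  Stage II.2 carried; the burden shifts to the claimant.
Stage II.3 (claimant, a substantially-more-likely showing, weight is at least 69): (h) 72 ≥ 69 — meets; (i) net 80−9=71 ≥ 69 — meets.
  Stage II.3 carried; the final stage is satisfied.
Every stage carried; the claimant prevails on this issue.
Per-issue: Issue I → carrier; Issue II → claimant. The claimant must prevail on every issue; overall, the carrier prevails.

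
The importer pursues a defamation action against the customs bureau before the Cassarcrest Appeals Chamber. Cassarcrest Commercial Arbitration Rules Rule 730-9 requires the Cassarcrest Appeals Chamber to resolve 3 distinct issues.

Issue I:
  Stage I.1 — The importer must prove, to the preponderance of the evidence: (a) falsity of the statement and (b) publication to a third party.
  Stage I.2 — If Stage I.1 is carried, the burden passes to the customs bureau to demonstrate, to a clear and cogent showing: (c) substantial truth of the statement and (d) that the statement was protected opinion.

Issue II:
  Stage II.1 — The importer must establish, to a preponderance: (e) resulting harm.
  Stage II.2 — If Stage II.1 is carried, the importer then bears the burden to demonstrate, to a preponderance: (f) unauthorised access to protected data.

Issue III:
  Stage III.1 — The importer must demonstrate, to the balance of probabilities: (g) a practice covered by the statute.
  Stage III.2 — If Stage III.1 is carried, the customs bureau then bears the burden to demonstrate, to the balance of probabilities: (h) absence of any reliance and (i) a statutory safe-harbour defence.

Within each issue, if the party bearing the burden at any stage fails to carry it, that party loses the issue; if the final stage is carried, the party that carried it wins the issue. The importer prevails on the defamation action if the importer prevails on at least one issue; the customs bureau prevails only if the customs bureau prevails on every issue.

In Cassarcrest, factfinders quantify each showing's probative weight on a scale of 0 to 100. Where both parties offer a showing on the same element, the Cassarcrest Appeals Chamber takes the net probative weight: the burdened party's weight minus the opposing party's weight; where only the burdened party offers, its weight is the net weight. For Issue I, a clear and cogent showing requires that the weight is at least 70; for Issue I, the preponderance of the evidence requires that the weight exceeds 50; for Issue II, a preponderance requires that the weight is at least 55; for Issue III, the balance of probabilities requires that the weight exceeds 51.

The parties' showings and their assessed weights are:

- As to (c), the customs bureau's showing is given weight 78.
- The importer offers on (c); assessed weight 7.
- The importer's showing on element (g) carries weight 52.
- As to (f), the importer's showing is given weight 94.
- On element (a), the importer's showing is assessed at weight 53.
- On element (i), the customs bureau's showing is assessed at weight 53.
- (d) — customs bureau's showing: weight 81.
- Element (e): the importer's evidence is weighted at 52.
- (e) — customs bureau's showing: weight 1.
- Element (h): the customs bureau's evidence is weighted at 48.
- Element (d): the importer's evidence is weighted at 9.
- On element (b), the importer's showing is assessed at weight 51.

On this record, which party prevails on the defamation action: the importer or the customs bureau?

— Issue I —
Stage I.1 (importer, the preponderance of the evidence, weight exceeds 50): (a) 53 > 50 — meets; (b) 51 > 50 — meets.
  Stage I.1 is satisfied; the onus moves to the customs bureau.
Stage I.2 (customs bureau, a clear and cogent showing, weight is at least 70): (c) net 78−7=71 ≥ 70 — meets; (d) net 81−9=72 ≥ 70 — meets.
  All elements met at the final stage.
Every stage carried; the customs bureau prevails on this issue.
— Issue II —
At Stage II.1 the importer must meet a preponderance (weight is at least 55): on (e) the weight is 52 less the opposing 1 gives net 51, < 55, so (e) does not meet the standard.
  The importer does not carry Stage II.1.
The customs bureau prevails on this issue.
— Issue III —
Stage III.1 — burden on importer; standard: the balance of probabilities (weight exceeds 51).
    (g): 52 > 51 [met]
  Stage III.1 carried; the burden shifts to the customs bureau.
Stage III.2 — burden on customs bureau; standard: the balance of probabilities (weight exceeds 51).
    (h): 48 ≤ 51 [not met]
    (i): 53 > 51 [met]
  The customs bureau does not carry Stage III.2.
The analysis ends at Stage III.2; the importer prevails on this issue.
Per-issue: Issue I → customs bureau; Issue II → customs bureau; Issue III → importer. The importer must prevail on at least one issue; overall, the importer prevails.

importer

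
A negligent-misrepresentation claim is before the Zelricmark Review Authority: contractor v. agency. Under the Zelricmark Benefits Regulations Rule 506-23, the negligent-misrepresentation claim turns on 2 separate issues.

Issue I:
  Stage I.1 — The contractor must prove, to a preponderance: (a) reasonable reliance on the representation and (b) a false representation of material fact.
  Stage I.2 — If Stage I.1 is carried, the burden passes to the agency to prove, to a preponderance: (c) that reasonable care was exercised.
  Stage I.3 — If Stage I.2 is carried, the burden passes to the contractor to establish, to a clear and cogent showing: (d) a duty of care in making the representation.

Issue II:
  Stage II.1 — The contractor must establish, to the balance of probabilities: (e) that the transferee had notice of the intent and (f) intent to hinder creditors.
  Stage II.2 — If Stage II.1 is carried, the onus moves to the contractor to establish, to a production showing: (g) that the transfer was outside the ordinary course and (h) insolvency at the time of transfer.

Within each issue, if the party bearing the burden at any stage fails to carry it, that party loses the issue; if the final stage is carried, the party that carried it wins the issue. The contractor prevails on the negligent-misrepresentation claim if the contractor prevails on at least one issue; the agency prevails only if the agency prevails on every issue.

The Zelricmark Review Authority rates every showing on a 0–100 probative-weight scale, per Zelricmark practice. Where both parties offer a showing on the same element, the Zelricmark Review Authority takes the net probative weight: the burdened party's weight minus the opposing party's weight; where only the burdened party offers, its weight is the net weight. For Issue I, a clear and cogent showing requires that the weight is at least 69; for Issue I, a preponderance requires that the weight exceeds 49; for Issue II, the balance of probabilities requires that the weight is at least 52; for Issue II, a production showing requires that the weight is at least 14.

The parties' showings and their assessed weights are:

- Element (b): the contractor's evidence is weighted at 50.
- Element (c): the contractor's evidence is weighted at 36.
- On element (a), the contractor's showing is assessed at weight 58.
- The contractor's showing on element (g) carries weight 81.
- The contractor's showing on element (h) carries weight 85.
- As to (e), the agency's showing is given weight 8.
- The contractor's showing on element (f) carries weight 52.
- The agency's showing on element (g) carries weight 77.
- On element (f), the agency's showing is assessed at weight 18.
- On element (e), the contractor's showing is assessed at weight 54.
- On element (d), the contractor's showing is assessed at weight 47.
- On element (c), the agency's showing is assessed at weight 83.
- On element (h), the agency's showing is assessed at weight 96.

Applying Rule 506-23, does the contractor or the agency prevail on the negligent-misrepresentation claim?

— Issue I —
Stage I.1 — burden on contractor; standard: a preponderance (weight exceeds 49).
    (a): 58 > 49 [met]
    (b): 50 > 49 [met]
  All elements met. The burden passes to the agency.
Stage I.2 — burden on agency; standard: a preponderance (weight exceeds 49).
    (c): 83 − 36 = 47 ≤ 49 [not met]
  The agency does not carry Stage I.2.
The contractor prevails on this issue.
— Issue II —
At Stage II.1 the contractor must meet the balance of probabilities (weight is at least 52): on (e) the weight is 54 less the opposing 8 gives net 46, which does not reach 52, so (e) does not meet the standard; on (f) the weight is 52 less the opposing 18 gives net 34, which does not reach 52, so (f) does not meet the standard.
  The contractor does not carry Stage II.1.
So the agency prevails on this issue.
Per-issue: Issue I → contractor; Issue II → agency. The contractor must prevail on at least one issue; overall, the contractor prevails.

contractor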